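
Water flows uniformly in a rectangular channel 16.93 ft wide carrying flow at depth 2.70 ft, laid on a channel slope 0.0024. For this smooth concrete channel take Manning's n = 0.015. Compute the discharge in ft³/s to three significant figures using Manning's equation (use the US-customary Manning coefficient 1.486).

358 ft³/s

A = b·y = 16.93 × 2.70 = 45.71 ft²
P = b + 2y = 16.93 + 2×2.70 = 22.33 ft
R = A/P = 45.71/22.33 = 2.047 ft
Q = (1.486/n)·A·R^(2/3)·S^(1/2) = (1.486/0.015) × 45.71 × 2.047^(2/3) × 0.0024^(1/2) = 357.7 ft³/s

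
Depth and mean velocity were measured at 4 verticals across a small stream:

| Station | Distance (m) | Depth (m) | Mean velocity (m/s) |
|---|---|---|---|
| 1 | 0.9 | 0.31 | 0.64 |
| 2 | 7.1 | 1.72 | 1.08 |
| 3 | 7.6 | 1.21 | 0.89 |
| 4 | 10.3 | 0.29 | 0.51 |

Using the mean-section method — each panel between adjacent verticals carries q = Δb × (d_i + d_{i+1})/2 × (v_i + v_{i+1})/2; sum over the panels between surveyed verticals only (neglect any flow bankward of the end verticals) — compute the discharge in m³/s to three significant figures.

Panel 1-2: Δb = 6.2 m, d̄ = (0.31+1.72)/2 = 1.015, v̄ = (0.64+1.08)/2 = 0.86 → q = 6.2×1.015×0.86 = 5.412 m³/s
Panel 2-3: Δb = 0.5 m, d̄ = (1.72+1.21)/2 = 1.465, v̄ = (1.08+0.89)/2 = 0.985 → q = 0.5×1.465×0.985 = 0.7215 m³/s
Panel 3-4: Δb = 2.7 m, d̄ = (1.21+0.29)/2 = 0.75, v̄ = (0.89+0.51)/2 = 0.7 → q = 2.7×0.75×0.7 = 1.418 m³/s
Q = Σ q = 7.551 m³/s

7.55 m³/s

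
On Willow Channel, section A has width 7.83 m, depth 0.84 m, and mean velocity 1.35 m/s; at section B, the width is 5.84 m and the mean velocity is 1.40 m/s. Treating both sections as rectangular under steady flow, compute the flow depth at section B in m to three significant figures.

Q = A₁V₁ = (7.83×0.84) × 1.35 = 8.879 m³/s
d₂ = Q/(b₂ V₂) = 8.879/(5.84×1.40) = 1.086 m

1.09 m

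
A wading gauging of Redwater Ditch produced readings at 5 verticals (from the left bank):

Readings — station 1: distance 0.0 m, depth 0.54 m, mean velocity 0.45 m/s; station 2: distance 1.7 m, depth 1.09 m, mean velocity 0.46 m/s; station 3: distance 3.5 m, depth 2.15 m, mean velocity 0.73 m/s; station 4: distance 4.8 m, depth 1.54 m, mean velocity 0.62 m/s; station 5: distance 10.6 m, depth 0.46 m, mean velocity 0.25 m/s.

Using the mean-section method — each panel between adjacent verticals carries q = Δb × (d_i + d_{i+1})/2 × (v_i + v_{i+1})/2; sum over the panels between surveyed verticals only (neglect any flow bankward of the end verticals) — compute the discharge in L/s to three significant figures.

6510 L/s

Panel 1-2: Δb = 1.7 m, d̄ = (0.54+1.09)/2 = 0.815, v̄ = (0.45+0.46)/2 = 0.455 → q = 1.7×0.815×0.455 = 0.6304 m³/s
Panel 2-3: Δb = 1.8 m, d̄ = (1.09+2.15)/2 = 1.62, v̄ = (0.46+0.73)/2 = 0.595 → q = 1.8×1.62×0.595 = 1.735 m³/s
Panel 3-4: Δb = 1.3 m, d̄ = (2.15+1.54)/2 = 1.845, v̄ = (0.73+0.62)/2 = 0.675 → q = 1.3×1.845×0.675 = 1.619 m³/s
Panel 4-5: Δb = 5.8 m, d̄ = (1.54+0.46)/2 = 1, v̄ = (0.62+0.25)/2 = 0.435 → q = 5.8×1×0.435 = 2.523 m³/s
Q = Σ q = 6.507 m³/s
= 6.507 × 1000 = 6507 L/s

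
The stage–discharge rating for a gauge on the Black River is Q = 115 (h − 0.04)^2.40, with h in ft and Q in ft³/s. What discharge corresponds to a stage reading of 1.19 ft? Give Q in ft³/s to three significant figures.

Q = 115 × (1.19 − 0.04)^2.40 = 115 × 1.15^2.40 = 160.8 ft³/s

161 ft³/s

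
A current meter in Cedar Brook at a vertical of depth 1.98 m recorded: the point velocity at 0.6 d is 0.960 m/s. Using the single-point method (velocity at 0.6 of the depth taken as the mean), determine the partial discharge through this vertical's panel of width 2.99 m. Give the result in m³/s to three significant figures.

5.68 m³/s

v̄ = v₀.₆ = 0.960 m/s
q = v̄ × d × w = 0.9600 × 1.98 × 2.99 = 5.683 m³/s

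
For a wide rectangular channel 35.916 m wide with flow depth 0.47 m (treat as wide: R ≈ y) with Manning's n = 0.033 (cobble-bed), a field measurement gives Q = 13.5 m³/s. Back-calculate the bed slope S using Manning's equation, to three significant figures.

0.00191

A = b·y = 35.916 × 0.47 = 16.88 m²
Wide channel: R ≈ y = 0.47 m
S = (Q·n / (1·A·R^(2/3)))² = (13.5×0.033 / (1×16.88×0.6045))² = 0.001906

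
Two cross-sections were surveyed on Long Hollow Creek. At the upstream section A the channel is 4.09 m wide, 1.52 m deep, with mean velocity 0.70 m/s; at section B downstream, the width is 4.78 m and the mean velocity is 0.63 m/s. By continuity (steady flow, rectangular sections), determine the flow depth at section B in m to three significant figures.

1.45 m

Q = A₁V₁ = (4.09×1.52) × 0.70 = 4.352 m³/s
d₂ = Q/(b₂ V₂) = 4.352/(4.78×0.63) = 1.445 m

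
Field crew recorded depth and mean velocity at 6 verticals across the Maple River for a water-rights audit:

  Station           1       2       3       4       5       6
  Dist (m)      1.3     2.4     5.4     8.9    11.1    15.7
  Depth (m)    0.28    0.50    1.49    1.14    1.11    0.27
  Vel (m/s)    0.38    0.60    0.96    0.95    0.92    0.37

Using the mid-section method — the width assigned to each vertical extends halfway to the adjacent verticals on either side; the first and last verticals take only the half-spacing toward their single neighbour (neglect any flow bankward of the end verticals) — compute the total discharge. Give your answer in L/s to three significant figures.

w_1 = (2.4 − 1.3)/2 = 0.55 m; q_1 = 0.38 × 0.28 × 0.55 = 0.05852 m³/s
w_2 = (5.4 − 1.3)/2 = 2.05 m; q_2 = 0.60 × 0.50 × 2.05 = 0.6150 m³/s
w_3 = (8.9 − 2.4)/2 = 3.25 m; q_3 = 0.96 × 1.49 × 3.25 = 4.649 m³/s
w_4 = (11.1 − 5.4)/2 = 2.85 m; q_4 = 0.95 × 1.14 × 2.85 = 3.087 m³/s
w_5 = (15.7 − 8.9)/2 = 3.4 m; q_5 = 0.92 × 1.11 × 3.4 = 3.472 m³/s
w_6 = (15.7 − 11.1)/2 = 2.3 m; q_6 = 0.37 × 0.27 × 2.3 = 0.2298 m³/s
Q = Σ qᵢ = 12.11 m³/s
= 12.11 × 1000 = 12110 L/s

12100 L/s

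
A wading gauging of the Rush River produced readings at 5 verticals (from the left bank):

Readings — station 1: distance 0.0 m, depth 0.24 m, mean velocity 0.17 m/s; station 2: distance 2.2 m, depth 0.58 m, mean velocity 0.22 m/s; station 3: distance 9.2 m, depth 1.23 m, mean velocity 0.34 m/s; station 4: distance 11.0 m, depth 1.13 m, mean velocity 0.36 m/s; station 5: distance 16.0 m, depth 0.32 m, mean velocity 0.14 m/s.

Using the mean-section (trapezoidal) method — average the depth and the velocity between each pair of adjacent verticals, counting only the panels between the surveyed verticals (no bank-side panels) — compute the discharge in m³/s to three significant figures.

Panel 1-2: Δb = 2.2 m, d̄ = (0.24+0.58)/2 = 0.41, v̄ = (0.17+0.22)/2 = 0.195 → q = 2.2×0.41×0.195 = 0.1759 m³/s
Panel 2-3: Δb = 7 m, d̄ = (0.58+1.23)/2 = 0.905, v̄ = (0.22+0.34)/2 = 0.28 → q = 7×0.905×0.28 = 1.774 m³/s
Panel 3-4: Δb = 1.8 m, d̄ = (1.23+1.13)/2 = 1.18, v̄ = (0.34+0.36)/2 = 0.35 → q = 1.8×1.18×0.35 = 0.7434 m³/s
Panel 4-5: Δb = 5 m, d̄ = (1.13+0.32)/2 = 0.725, v̄ = (0.36+0.14)/2 = 0.25 → q = 5×0.725×0.25 = 0.9063 m³/s
Q = Σ q = 3.599 m³/s

3.60 m³/s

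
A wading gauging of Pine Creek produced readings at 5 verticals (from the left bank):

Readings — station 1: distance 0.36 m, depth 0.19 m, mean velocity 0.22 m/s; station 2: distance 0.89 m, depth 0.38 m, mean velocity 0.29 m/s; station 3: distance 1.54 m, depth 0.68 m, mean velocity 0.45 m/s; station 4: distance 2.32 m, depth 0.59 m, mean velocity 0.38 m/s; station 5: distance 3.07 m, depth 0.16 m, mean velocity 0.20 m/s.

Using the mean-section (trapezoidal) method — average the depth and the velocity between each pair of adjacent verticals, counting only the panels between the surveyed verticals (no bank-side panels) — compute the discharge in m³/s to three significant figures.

Panel 1-2: Δb = 0.53 m, d̄ = (0.19+0.38)/2 = 0.285, v̄ = (0.22+0.29)/2 = 0.255 → q = 0.53×0.285×0.255 = 0.03852 m³/s
Panel 2-3: Δb = 0.65 m, d̄ = (0.38+0.68)/2 = 0.53, v̄ = (0.29+0.45)/2 = 0.37 → q = 0.65×0.53×0.37 = 0.1275 m³/s
Panel 3-4: Δb = 0.78 m, d̄ = (0.68+0.59)/2 = 0.635, v̄ = (0.45+0.38)/2 = 0.415 → q = 0.78×0.635×0.415 = 0.2055 m³/s
Panel 4-5: Δb = 0.75 m, d̄ = (0.59+0.16)/2 = 0.375, v̄ = (0.38+0.20)/2 = 0.29 → q = 0.75×0.375×0.29 = 0.08156 m³/s
Q = Σ q = 0.4531 m³/s

0.453 m³/s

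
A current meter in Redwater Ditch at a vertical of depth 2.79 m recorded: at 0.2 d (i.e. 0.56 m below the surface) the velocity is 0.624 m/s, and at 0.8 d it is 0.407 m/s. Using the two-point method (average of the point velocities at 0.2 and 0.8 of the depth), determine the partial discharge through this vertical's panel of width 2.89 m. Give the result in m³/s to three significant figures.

v̄ = (0.624 + 0.407) / 2 = 0.5155 m/s
q = v̄ × d × w = 0.5155 × 2.79 × 2.89 = 4.157 m³/s

4.16 m³/s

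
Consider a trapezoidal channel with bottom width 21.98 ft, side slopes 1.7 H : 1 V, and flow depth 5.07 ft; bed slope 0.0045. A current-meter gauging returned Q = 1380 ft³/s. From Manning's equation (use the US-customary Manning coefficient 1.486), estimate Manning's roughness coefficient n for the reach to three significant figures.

A = (b + z·y)·y = (21.98 + 1.7×5.07)×5.07 = 155.1 ft²
P = b + 2y√(1+z²) = 21.98 + 2×5.07×√(1+1.7²) = 41.98 ft
R = A/P = 155.1/41.98 = 3.696 ft
n = (1.486/Q)·A·R^(2/3)·S^(1/2) = (1.486/1380) × 155.1 × 2.390 × 0.06708 = 0.02679

0.0268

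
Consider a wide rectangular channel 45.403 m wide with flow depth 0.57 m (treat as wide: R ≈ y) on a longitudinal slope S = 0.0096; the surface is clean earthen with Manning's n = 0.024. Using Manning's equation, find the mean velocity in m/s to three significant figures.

2.81 m/s

A = b·y = 45.403 × 0.57 = 25.88 m²
Wide channel: R ≈ y = 0.57 m
Q = (1/n)·A·R^(2/3)·S^(1/2) = (1/0.024) × 25.88 × 0.5700^(2/3) × 0.0096^(1/2) = 72.63 m³/s
V = Q/A = 72.63/25.88 = 2.807 m/s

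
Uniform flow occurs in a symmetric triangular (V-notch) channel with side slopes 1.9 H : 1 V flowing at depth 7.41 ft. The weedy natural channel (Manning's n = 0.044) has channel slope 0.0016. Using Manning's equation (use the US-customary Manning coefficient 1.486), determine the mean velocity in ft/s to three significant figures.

2.98 ft/s

A = z·y² = 1.9×7.41² = 104.3 ft²
P = 2y√(1+z²) = 2×7.41×√(1+1.9²) = 31.82 ft
R = A/P = 104.3/31.82 = 3.279 ft
Q = (1.486/n)·A·R^(2/3)·S^(1/2) = (1.486/0.044) × 104.3 × 3.279^(2/3) × 0.0016^(1/2) = 311.0 ft³/s
V = Q/A = 311.0/104.3 = 2.981 ft/s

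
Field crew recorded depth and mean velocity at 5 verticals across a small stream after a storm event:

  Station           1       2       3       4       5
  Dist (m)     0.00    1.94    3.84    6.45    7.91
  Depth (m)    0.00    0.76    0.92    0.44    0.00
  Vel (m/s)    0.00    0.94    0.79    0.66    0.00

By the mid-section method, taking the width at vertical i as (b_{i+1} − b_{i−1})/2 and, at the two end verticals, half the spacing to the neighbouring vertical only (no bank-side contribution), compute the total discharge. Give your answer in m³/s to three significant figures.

3.60 m³/s

w_2 = (3.84 − 0.00)/2 = 1.92 m; q_2 = 0.94 × 0.76 × 1.92 = 1.372 m³/s
w_3 = (6.45 − 1.94)/2 = 2.255 m; q_3 = 0.79 × 0.92 × 2.255 = 1.639 m³/s
w_4 = (7.91 − 3.84)/2 = 2.035 m; q_4 = 0.66 × 0.44 × 2.035 = 0.5910 m³/s
Stations 1, 5 contribute zero (depth or velocity is 0).
Q = Σ qᵢ = 3.602 m³/s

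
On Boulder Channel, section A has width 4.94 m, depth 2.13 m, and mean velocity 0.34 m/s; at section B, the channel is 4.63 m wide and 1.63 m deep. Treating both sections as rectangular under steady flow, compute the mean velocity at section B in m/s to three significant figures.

0.474 m/s

Q = A₁V₁ = (4.94×2.13) × 0.34 = 3.578 m³/s
A₂ = 4.63 × 1.63 = 7.547 m²
V₂ = Q/A₂ = 3.578/7.547 = 0.4740 m/s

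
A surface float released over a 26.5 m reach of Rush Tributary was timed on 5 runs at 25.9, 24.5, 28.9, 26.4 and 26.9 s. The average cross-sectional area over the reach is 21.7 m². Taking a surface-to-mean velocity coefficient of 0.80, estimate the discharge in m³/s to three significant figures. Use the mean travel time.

17.3 m³/s

t̄ = (25.9 + 24.5 + 28.9 + 26.4 + 26.9) / 5 = 26.52 s
v_surface = L / t̄ = 26.5 / 26.52 = 0.9992 m/s
v_mean = 0.80 × 0.9992 = 0.7994 m/s
Q = A × v_mean = 21.7 × 0.7994 = 17.35 m³/s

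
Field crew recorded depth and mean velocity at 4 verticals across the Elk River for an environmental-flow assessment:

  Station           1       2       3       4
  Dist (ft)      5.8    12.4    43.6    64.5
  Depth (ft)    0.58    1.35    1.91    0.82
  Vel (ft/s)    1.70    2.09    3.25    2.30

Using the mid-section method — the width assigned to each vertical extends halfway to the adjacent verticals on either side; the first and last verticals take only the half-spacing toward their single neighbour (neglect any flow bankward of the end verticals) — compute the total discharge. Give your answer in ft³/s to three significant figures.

238 ft³/s

w_1 = (12.4 − 5.8)/2 = 3.3 ft; q_1 = 1.70 × 0.58 × 3.3 = 3.254 ft³/s
w_2 = (43.6 − 5.8)/2 = 18.9 ft; q_2 = 2.09 × 1.35 × 18.9 = 53.33 ft³/s
w_3 = (64.5 − 12.4)/2 = 26.05 ft; q_3 = 3.25 × 1.91 × 26.05 = 161.7 ft³/s
w_4 = (64.5 − 43.6)/2 = 10.45 ft; q_4 = 2.30 × 0.82 × 10.45 = 19.71 ft³/s
Q = Σ qᵢ = 238.0 ft³/s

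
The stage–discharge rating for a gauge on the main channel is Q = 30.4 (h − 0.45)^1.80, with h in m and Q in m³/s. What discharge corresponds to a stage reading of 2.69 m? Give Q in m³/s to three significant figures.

Q = 30.4 × (2.69 − 0.45)^1.80 = 30.4 × 2.24^1.80 = 129.8 m³/s

130 m³/s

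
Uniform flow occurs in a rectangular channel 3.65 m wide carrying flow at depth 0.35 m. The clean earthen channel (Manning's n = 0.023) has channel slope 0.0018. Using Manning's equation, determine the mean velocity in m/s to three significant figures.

A = b·y = 3.65 × 0.35 = 1.278 m²
P = b + 2y = 3.65 + 2×0.35 = 4.350 m
R = A/P = 1.278/4.350 = 0.2937 m
Q = (1/n)·A·R^(2/3)·S^(1/2) = (1/0.023) × 1.278 × 0.2937^(2/3) × 0.0018^(1/2) = 1.041 m³/s
V = Q/A = 1.041/1.278 = 0.8150 m/s

0.815 m/s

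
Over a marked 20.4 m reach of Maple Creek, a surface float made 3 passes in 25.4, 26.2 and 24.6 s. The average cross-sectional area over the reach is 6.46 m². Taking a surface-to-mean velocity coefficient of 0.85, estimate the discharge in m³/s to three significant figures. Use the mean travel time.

4.41 m³/s

t̄ = (25.4 + 26.2 + 24.6) / 3 = 25.4 s
v_surface = L / t̄ = 20.4 / 25.4 = 0.8031 m/s
v_mean = 0.85 × 0.8031 = 0.6827 m/s
Q = A × v_mean = 6.46 × 0.6827 = 4.410 m³/s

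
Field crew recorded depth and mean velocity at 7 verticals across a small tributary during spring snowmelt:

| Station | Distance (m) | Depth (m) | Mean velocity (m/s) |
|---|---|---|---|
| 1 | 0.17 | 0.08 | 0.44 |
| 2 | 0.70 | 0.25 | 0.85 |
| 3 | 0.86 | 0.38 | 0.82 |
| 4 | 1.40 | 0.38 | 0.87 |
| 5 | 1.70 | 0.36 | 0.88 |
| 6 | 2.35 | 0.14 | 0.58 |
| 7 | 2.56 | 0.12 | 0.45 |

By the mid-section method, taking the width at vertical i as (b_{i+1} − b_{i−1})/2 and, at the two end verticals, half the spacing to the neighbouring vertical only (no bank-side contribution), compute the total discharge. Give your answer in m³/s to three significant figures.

w_1 = (0.70 − 0.17)/2 = 0.265 m; q_1 = 0.44 × 0.08 × 0.265 = 0.009328 m³/s
w_2 = (0.86 − 0.17)/2 = 0.345 m; q_2 = 0.85 × 0.25 × 0.345 = 0.07331 m³/s
w_3 = (1.40 − 0.70)/2 = 0.35 m; q_3 = 0.82 × 0.38 × 0.35 = 0.1091 m³/s
w_4 = (1.70 − 0.86)/2 = 0.42 m; q_4 = 0.87 × 0.38 × 0.42 = 0.1389 m³/s
w_5 = (2.35 − 1.40)/2 = 0.475 m; q_5 = 0.88 × 0.36 × 0.475 = 0.1505 m³/s
w_6 = (2.56 − 1.70)/2 = 0.43 m; q_6 = 0.58 × 0.14 × 0.43 = 0.03492 m³/s
w_7 = (2.56 − 2.35)/2 = 0.105 m; q_7 = 0.45 × 0.12 × 0.105 = 0.005670 m³/s
Q = Σ qᵢ = 0.5216 m³/s

0.522 m³/s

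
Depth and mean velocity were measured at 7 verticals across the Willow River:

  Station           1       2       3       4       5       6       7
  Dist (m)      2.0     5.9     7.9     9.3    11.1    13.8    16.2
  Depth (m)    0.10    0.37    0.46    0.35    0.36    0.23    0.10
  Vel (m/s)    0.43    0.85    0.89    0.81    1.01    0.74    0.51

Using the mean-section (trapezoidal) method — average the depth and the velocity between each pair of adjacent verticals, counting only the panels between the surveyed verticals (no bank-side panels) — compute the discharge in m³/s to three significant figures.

3.32 m³/s

Panel 1-2: Δb = 3.9 m, d̄ = (0.10+0.37)/2 = 0.235, v̄ = (0.43+0.85)/2 = 0.64 → q = 3.9×0.235×0.64 = 0.5866 m³/s
Panel 2-3: Δb = 2 m, d̄ = (0.37+0.46)/2 = 0.415, v̄ = (0.85+0.89)/2 = 0.87 → q = 2×0.415×0.87 = 0.7221 m³/s
Panel 3-4: Δb = 1.4 m, d̄ = (0.46+0.35)/2 = 0.405, v̄ = (0.89+0.81)/2 = 0.85 → q = 1.4×0.405×0.85 = 0.4820 m³/s
Panel 4-5: Δb = 1.8 m, d̄ = (0.35+0.36)/2 = 0.355, v̄ = (0.81+1.01)/2 = 0.91 → q = 1.8×0.355×0.91 = 0.5815 m³/s
Panel 5-6: Δb = 2.7 m, d̄ = (0.36+0.23)/2 = 0.295, v̄ = (1.01+0.74)/2 = 0.875 → q = 2.7×0.295×0.875 = 0.6969 m³/s
Panel 6-7: Δb = 2.4 m, d̄ = (0.23+0.10)/2 = 0.165, v̄ = (0.74+0.51)/2 = 0.625 → q = 2.4×0.165×0.625 = 0.2475 m³/s
Q = Σ q = 3.317 m³/s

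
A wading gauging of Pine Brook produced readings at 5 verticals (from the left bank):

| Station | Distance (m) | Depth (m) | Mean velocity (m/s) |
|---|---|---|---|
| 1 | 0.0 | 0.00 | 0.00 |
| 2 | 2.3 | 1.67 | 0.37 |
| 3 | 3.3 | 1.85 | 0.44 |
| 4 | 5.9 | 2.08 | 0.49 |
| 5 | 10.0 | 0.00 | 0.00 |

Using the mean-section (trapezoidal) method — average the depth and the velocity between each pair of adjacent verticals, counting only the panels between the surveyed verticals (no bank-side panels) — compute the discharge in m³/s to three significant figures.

4.49 m³/s

Panel 1-2: Δb = 2.3 m, d̄ = (0.00+1.67)/2 = 0.835, v̄ = (0.00+0.37)/2 = 0.185 → q = 2.3×0.835×0.185 = 0.3553 m³/s
Panel 2-3: Δb = 1 m, d̄ = (1.67+1.85)/2 = 1.76, v̄ = (0.37+0.44)/2 = 0.405 → q = 1×1.76×0.405 = 0.7128 m³/s
Panel 3-4: Δb = 2.6 m, d̄ = (1.85+2.08)/2 = 1.965, v̄ = (0.44+0.49)/2 = 0.465 → q = 2.6×1.965×0.465 = 2.376 m³/s
Panel 4-5: Δb = 4.1 m, d̄ = (2.08+0.00)/2 = 1.04, v̄ = (0.49+0.00)/2 = 0.245 → q = 4.1×1.04×0.245 = 1.045 m³/s
Q = Σ q = 4.488 m³/s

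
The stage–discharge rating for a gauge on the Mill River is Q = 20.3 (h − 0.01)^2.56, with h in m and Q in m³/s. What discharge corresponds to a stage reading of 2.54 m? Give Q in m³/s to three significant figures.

Q = 20.3 × (2.54 − 0.01)^2.56 = 20.3 × 2.53^2.56 = 218.5 m³/s

219 m³/s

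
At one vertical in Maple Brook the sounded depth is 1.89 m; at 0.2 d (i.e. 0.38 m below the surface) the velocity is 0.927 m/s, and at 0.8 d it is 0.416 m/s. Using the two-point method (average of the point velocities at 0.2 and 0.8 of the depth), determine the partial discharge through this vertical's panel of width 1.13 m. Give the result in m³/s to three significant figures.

v̄ = (0.927 + 0.416) / 2 = 0.6715 m/s
q = v̄ × d × w = 0.6715 × 1.89 × 1.13 = 1.434 m³/s

1.43 m³/s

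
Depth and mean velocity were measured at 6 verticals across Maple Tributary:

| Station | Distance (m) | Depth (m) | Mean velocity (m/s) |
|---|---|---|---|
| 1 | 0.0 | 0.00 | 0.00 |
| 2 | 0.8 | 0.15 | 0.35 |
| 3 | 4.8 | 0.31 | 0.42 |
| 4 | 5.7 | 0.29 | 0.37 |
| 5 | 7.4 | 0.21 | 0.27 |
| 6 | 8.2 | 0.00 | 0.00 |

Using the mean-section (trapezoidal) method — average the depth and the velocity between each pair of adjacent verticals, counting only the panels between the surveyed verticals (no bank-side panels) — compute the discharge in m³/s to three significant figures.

Panel 1-2: Δb = 0.8 m, d̄ = (0.00+0.15)/2 = 0.075, v̄ = (0.00+0.35)/2 = 0.175 → q = 0.8×0.075×0.175 = 0.01050 m³/s
Panel 2-3: Δb = 4 m, d̄ = (0.15+0.31)/2 = 0.23, v̄ = (0.35+0.42)/2 = 0.385 → q = 4×0.23×0.385 = 0.3542 m³/s
Panel 3-4: Δb = 0.9 m, d̄ = (0.31+0.29)/2 = 0.3, v̄ = (0.42+0.37)/2 = 0.395 → q = 0.9×0.3×0.395 = 0.1067 m³/s
Panel 4-5: Δb = 1.7 m, d̄ = (0.29+0.21)/2 = 0.25, v̄ = (0.37+0.27)/2 = 0.32 → q = 1.7×0.25×0.32 = 0.1360 m³/s
Panel 5-6: Δb = 0.8 m, d̄ = (0.21+0.00)/2 = 0.105, v̄ = (0.27+0.00)/2 = 0.135 → q = 0.8×0.105×0.135 = 0.01134 m³/s
Q = Σ q = 0.6187 m³/s

0.619 m³/s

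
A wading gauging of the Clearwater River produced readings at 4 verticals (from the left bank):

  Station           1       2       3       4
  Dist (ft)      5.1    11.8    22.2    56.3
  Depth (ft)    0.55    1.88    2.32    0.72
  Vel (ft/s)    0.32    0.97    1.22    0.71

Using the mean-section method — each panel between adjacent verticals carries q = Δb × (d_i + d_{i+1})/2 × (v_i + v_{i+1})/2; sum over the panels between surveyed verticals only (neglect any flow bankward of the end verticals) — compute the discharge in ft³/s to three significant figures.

Panel 1-2: Δb = 6.7 ft, d̄ = (0.55+1.88)/2 = 1.215, v̄ = (0.32+0.97)/2 = 0.645 → q = 6.7×1.215×0.645 = 5.251 ft³/s
Panel 2-3: Δb = 10.4 ft, d̄ = (1.88+2.32)/2 = 2.1, v̄ = (0.97+1.22)/2 = 1.095 → q = 10.4×2.1×1.095 = 23.91 ft³/s
Panel 3-4: Δb = 34.1 ft, d̄ = (2.32+0.72)/2 = 1.52, v̄ = (1.22+0.71)/2 = 0.965 → q = 34.1×1.52×0.965 = 50.02 ft³/s
Q = Σ q = 79.18 ft³/s

79.2 ft³/s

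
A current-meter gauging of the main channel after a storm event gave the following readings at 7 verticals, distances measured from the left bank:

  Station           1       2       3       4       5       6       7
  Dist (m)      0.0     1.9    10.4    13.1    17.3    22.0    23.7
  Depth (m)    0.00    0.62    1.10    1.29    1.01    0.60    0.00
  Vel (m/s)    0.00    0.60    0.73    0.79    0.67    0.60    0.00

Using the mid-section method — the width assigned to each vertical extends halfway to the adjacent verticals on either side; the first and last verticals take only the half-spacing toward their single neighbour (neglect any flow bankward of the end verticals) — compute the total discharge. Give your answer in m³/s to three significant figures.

14.1 m³/s

w_2 = (10.4 − 0.0)/2 = 5.2 m; q_2 = 0.60 × 0.62 × 5.2 = 1.934 m³/s
w_3 = (13.1 − 1.9)/2 = 5.6 m; q_3 = 0.73 × 1.10 × 5.6 = 4.497 m³/s
w_4 = (17.3 − 10.4)/2 = 3.45 m; q_4 = 0.79 × 1.29 × 3.45 = 3.516 m³/s
w_5 = (22.0 − 13.1)/2 = 4.45 m; q_5 = 0.67 × 1.01 × 4.45 = 3.011 m³/s
w_6 = (23.7 − 17.3)/2 = 3.2 m; q_6 = 0.60 × 0.60 × 3.2 = 1.152 m³/s
Stations 1, 7 contribute zero (depth or velocity is 0).
Q = Σ qᵢ = 14.11 m³/s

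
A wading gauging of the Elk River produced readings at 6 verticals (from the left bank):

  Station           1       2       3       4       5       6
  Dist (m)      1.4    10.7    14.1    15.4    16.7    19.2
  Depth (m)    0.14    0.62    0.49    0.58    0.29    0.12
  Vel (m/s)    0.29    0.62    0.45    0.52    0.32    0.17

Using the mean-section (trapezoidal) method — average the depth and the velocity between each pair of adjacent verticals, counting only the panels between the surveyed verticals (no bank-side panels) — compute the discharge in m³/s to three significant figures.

Panel 1-2: Δb = 9.3 m, d̄ = (0.14+0.62)/2 = 0.38, v̄ = (0.29+0.62)/2 = 0.455 → q = 9.3×0.38×0.455 = 1.608 m³/s
Panel 2-3: Δb = 3.4 m, d̄ = (0.62+0.49)/2 = 0.555, v̄ = (0.62+0.45)/2 = 0.535 → q = 3.4×0.555×0.535 = 1.010 m³/s
Panel 3-4: Δb = 1.3 m, d̄ = (0.49+0.58)/2 = 0.535, v̄ = (0.45+0.52)/2 = 0.485 → q = 1.3×0.535×0.485 = 0.3373 m³/s
Panel 4-5: Δb = 1.3 m, d̄ = (0.58+0.29)/2 = 0.435, v̄ = (0.52+0.32)/2 = 0.42 → q = 1.3×0.435×0.42 = 0.2375 m³/s
Panel 5-6: Δb = 2.5 m, d̄ = (0.29+0.12)/2 = 0.205, v̄ = (0.32+0.17)/2 = 0.245 → q = 2.5×0.205×0.245 = 0.1256 m³/s
Q = Σ q = 3.318 m³/s

3.32 m³/s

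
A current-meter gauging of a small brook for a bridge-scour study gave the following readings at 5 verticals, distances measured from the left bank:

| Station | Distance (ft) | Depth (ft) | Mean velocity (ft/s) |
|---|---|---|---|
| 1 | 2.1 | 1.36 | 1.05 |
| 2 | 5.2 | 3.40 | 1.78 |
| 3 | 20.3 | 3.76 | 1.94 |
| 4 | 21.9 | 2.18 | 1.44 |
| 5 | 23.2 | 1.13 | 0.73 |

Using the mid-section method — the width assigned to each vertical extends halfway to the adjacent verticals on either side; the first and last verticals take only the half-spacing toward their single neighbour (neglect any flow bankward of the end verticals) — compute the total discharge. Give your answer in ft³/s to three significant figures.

w_1 = (5.2 − 2.1)/2 = 1.55 ft; q_1 = 1.05 × 1.36 × 1.55 = 2.213 ft³/s
w_2 = (20.3 − 2.1)/2 = 9.1 ft; q_2 = 1.78 × 3.40 × 9.1 = 55.07 ft³/s
w_3 = (21.9 − 5.2)/2 = 8.35 ft; q_3 = 1.94 × 3.76 × 8.35 = 60.91 ft³/s
w_4 = (23.2 − 20.3)/2 = 1.45 ft; q_4 = 1.44 × 2.18 × 1.45 = 4.552 ft³/s
w_5 = (23.2 − 21.9)/2 = 0.65 ft; q_5 = 0.73 × 1.13 × 0.65 = 0.5362 ft³/s
Q = Σ qᵢ = 123.3 ft³/s

123 ft³/s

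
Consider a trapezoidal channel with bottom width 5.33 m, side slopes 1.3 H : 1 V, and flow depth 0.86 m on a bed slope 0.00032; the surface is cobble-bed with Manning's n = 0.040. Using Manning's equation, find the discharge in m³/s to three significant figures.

1.92 m³/s

A = (b + z·y)·y = (5.33 + 1.3×0.86)×0.86 = 5.545 m²
P = b + 2y√(1+z²) = 5.33 + 2×0.86×√(1+1.3²) = 8.151 m
R = A/P = 5.545/8.151 = 0.6803 m
Q = (1/n)·A·R^(2/3)·S^(1/2) = (1/0.040) × 5.545 × 0.6803^(2/3) × 0.00032^(1/2) = 1.918 m³/s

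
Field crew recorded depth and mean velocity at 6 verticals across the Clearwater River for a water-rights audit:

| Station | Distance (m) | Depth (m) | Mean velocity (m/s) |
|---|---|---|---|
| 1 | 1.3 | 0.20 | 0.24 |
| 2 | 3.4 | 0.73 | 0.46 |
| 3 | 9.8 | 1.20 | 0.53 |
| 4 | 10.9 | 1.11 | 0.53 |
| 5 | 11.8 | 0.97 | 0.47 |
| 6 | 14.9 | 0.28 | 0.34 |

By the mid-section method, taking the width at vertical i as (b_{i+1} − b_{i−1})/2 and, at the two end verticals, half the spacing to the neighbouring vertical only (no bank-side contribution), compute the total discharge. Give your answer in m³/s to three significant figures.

5.51 m³/s

w_1 = (3.4 − 1.3)/2 = 1.05 m; q_1 = 0.24 × 0.20 × 1.05 = 0.05040 m³/s
w_2 = (9.8 − 1.3)/2 = 4.25 m; q_2 = 0.46 × 0.73 × 4.25 = 1.427 m³/s
w_3 = (10.9 − 3.4)/2 = 3.75 m; q_3 = 0.53 × 1.20 × 3.75 = 2.385 m³/s
w_4 = (11.8 − 9.8)/2 = 1 m; q_4 = 0.53 × 1.11 × 1 = 0.5883 m³/s
w_5 = (14.9 − 10.9)/2 = 2 m; q_5 = 0.47 × 0.97 × 2 = 0.9118 m³/s
w_6 = (14.9 − 11.8)/2 = 1.55 m; q_6 = 0.34 × 0.28 × 1.55 = 0.1476 m³/s
Q = Σ qᵢ = 5.510 m³/s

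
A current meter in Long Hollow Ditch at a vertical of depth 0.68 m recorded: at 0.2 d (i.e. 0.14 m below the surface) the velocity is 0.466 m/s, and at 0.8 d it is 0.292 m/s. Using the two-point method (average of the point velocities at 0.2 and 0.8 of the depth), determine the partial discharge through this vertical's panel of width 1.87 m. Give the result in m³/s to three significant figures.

v̄ = (0.466 + 0.292) / 2 = 0.3790 m/s
q = v̄ × d × w = 0.3790 × 0.68 × 1.87 = 0.4819 m³/s

0.482 m³/s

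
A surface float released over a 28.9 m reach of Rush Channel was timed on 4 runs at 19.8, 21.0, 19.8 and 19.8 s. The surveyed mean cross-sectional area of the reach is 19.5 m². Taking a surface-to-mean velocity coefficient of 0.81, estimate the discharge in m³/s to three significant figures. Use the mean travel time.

t̄ = (19.8 + 21.0 + 19.8 + 19.8) / 4 = 20.1 s
v_surface = L / t̄ = 28.9 / 20.1 = 1.438 m/s
v_mean = 0.81 × 1.438 = 1.165 m/s
Q = A × v_mean = 19.5 × 1.165 = 22.71 m³/s

22.7 m³/s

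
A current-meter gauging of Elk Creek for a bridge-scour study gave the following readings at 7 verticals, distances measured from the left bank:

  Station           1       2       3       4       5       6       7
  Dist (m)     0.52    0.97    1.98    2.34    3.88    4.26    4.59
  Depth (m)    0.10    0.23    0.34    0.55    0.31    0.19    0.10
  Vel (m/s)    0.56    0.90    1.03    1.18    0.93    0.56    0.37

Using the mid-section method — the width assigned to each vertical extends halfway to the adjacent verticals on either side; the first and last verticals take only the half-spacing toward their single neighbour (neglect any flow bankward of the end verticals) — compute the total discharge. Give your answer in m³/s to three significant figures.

w_1 = (0.97 − 0.52)/2 = 0.225 m; q_1 = 0.56 × 0.10 × 0.225 = 0.01260 m³/s
w_2 = (1.98 − 0.52)/2 = 0.73 m; q_2 = 0.90 × 0.23 × 0.73 = 0.1511 m³/s
w_3 = (2.34 − 0.97)/2 = 0.685 m; q_3 = 1.03 × 0.34 × 0.685 = 0.2399 m³/s
w_4 = (3.88 − 1.98)/2 = 0.95 m; q_4 = 1.18 × 0.55 × 0.95 = 0.6166 m³/s
w_5 = (4.26 − 2.34)/2 = 0.96 m; q_5 = 0.93 × 0.31 × 0.96 = 0.2768 m³/s
w_6 = (4.59 − 3.88)/2 = 0.355 m; q_6 = 0.56 × 0.19 × 0.355 = 0.03777 m³/s
w_7 = (4.59 − 4.26)/2 = 0.165 m; q_7 = 0.37 × 0.10 × 0.165 = 0.006105 m³/s
Q = Σ qᵢ = 1.341 m³/s

1.34 m³/s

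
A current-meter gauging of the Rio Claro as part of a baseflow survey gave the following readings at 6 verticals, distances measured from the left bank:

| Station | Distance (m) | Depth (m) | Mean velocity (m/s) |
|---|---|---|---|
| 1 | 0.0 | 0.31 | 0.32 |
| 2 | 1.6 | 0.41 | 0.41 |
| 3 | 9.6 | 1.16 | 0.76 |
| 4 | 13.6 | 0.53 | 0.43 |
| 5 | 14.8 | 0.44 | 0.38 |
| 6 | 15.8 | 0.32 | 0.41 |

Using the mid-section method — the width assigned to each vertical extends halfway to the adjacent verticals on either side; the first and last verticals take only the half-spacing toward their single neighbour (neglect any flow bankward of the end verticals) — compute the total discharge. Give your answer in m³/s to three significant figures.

7.02 m³/s

w_1 = (1.6 − 0.0)/2 = 0.8 m; q_1 = 0.32 × 0.31 × 0.8 = 0.07936 m³/s
w_2 = (9.6 − 0.0)/2 = 4.8 m; q_2 = 0.41 × 0.41 × 4.8 = 0.8069 m³/s
w_3 = (13.6 − 1.6)/2 = 6 m; q_3 = 0.76 × 1.16 × 6 = 5.290 m³/s
w_4 = (14.8 − 9.6)/2 = 2.6 m; q_4 = 0.43 × 0.53 × 2.6 = 0.5925 m³/s
w_5 = (15.8 − 13.6)/2 = 1.1 m; q_5 = 0.38 × 0.44 × 1.1 = 0.1839 m³/s
w_6 = (15.8 − 14.8)/2 = 0.5 m; q_6 = 0.41 × 0.32 × 0.5 = 0.06560 m³/s
Q = Σ qᵢ = 7.018 m³/s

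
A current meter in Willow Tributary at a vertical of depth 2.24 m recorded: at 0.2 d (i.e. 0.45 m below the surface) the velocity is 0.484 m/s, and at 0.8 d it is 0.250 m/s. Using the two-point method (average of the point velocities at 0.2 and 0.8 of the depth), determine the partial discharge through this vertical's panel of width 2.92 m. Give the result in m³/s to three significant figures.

2.40 m³/s

v̄ = (0.484 + 0.250) / 2 = 0.3670 m/s
q = v̄ × d × w = 0.3670 × 2.24 × 2.92 = 2.400 m³/s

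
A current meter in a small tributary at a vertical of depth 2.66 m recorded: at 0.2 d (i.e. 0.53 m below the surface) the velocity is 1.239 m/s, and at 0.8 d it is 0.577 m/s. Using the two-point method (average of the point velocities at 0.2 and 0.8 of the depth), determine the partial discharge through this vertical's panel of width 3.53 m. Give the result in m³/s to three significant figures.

8.53 m³/s

v̄ = (1.239 + 0.577) / 2 = 0.9080 m/s
q = v̄ × d × w = 0.9080 × 2.66 × 3.53 = 8.526 m³/s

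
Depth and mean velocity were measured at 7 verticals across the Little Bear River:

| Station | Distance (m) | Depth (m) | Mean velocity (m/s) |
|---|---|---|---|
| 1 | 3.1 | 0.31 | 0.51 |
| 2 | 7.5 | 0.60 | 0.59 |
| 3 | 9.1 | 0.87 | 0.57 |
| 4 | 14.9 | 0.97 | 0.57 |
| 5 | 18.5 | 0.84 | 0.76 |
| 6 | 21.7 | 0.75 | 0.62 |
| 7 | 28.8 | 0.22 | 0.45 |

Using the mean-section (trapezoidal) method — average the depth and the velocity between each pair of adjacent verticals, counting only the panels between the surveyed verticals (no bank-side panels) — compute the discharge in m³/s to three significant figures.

10.6 m³/s

Panel 1-2: Δb = 4.4 m, d̄ = (0.31+0.60)/2 = 0.455, v̄ = (0.51+0.59)/2 = 0.55 → q = 4.4×0.455×0.55 = 1.101 m³/s
Panel 2-3: Δb = 1.6 m, d̄ = (0.60+0.87)/2 = 0.735, v̄ = (0.59+0.57)/2 = 0.58 → q = 1.6×0.735×0.58 = 0.6821 m³/s
Panel 3-4: Δb = 5.8 m, d̄ = (0.87+0.97)/2 = 0.92, v̄ = (0.57+0.57)/2 = 0.57 → q = 5.8×0.92×0.57 = 3.042 m³/s
Panel 4-5: Δb = 3.6 m, d̄ = (0.97+0.84)/2 = 0.905, v̄ = (0.57+0.76)/2 = 0.665 → q = 3.6×0.905×0.665 = 2.167 m³/s
Panel 5-6: Δb = 3.2 m, d̄ = (0.84+0.75)/2 = 0.795, v̄ = (0.76+0.62)/2 = 0.69 → q = 3.2×0.795×0.69 = 1.755 m³/s
Panel 6-7: Δb = 7.1 m, d̄ = (0.75+0.22)/2 = 0.485, v̄ = (0.62+0.45)/2 = 0.535 → q = 7.1×0.485×0.535 = 1.842 m³/s
Q = Σ q = 10.59 m³/s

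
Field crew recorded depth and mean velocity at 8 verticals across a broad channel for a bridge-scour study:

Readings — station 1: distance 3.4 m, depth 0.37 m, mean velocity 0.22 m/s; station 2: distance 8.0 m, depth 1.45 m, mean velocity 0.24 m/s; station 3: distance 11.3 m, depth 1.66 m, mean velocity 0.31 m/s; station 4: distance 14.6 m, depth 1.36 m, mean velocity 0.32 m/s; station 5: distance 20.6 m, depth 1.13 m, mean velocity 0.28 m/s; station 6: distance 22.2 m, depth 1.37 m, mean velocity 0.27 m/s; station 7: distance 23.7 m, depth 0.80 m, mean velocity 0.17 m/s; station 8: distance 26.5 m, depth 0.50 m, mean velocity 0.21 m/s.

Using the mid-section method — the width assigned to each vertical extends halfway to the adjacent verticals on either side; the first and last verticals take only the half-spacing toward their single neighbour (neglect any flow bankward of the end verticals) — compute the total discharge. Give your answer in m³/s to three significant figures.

7.50 m³/s

w_1 = (8.0 − 3.4)/2 = 2.3 m; q_1 = 0.22 × 0.37 × 2.3 = 0.1872 m³/s
w_2 = (11.3 − 3.4)/2 = 3.95 m; q_2 = 0.24 × 1.45 × 3.95 = 1.375 m³/s
w_3 = (14.6 − 8.0)/2 = 3.3 m; q_3 = 0.31 × 1.66 × 3.3 = 1.698 m³/s
w_4 = (20.6 − 11.3)/2 = 4.65 m; q_4 = 0.32 × 1.36 × 4.65 = 2.024 m³/s
w_5 = (22.2 − 14.6)/2 = 3.8 m; q_5 = 0.28 × 1.13 × 3.8 = 1.202 m³/s
w_6 = (23.7 − 20.6)/2 = 1.55 m; q_6 = 0.27 × 1.37 × 1.55 = 0.5733 m³/s
w_7 = (26.5 − 22.2)/2 = 2.15 m; q_7 = 0.17 × 0.80 × 2.15 = 0.2924 m³/s
w_8 = (26.5 − 23.7)/2 = 1.4 m; q_8 = 0.21 × 0.50 × 1.4 = 0.1470 m³/s
Q = Σ qᵢ = 7.499 m³/s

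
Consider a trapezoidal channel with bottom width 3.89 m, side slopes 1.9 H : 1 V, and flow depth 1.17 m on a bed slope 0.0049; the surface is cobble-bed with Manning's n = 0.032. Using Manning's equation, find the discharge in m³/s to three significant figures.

13.5 m³/s

A = (b + z·y)·y = (3.89 + 1.9×1.17)×1.17 = 7.152 m²
P = b + 2y√(1+z²) = 3.89 + 2×1.17×√(1+1.9²) = 8.914 m
R = A/P = 7.152/8.914 = 0.8023 m
Q = (1/n)·A·R^(2/3)·S^(1/2) = (1/0.032) × 7.152 × 0.8023^(2/3) × 0.0049^(1/2) = 13.51 m³/s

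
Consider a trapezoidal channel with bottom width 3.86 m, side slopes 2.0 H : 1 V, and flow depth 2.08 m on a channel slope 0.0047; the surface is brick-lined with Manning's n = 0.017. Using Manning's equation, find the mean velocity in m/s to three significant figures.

A = (b + z·y)·y = (3.86 + 2.0×2.08)×2.08 = 16.68 m²
P = b + 2y√(1+z²) = 3.86 + 2×2.08×√(1+2.0²) = 13.16 m
R = A/P = 16.68/13.16 = 1.267 m
Q = (1/n)·A·R^(2/3)·S^(1/2) = (1/0.017) × 16.68 × 1.267^(2/3) × 0.0047^(1/2) = 78.79 m³/s
V = Q/A = 78.79/16.68 = 4.723 m/s

4.72 m/s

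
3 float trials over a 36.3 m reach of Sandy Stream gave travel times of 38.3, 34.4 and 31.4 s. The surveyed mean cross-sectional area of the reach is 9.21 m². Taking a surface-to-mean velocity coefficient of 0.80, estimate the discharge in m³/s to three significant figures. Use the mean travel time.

7.71 m³/s

t̄ = (38.3 + 34.4 + 31.4) / 3 = 34.7 s
v_surface = L / t̄ = 36.3 / 34.7 = 1.046 m/s
v_mean = 0.80 × 1.046 = 0.8369 m/s
Q = A × v_mean = 9.21 × 0.8369 = 7.708 m³/s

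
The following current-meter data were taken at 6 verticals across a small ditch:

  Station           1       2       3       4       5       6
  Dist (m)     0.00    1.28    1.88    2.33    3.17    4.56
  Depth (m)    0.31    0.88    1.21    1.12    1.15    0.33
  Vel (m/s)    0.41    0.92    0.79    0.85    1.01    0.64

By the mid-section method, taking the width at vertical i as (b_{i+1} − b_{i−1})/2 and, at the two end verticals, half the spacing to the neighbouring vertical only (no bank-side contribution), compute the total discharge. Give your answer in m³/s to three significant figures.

3.40 m³/s

w_1 = (1.28 − 0.00)/2 = 0.64 m; q_1 = 0.41 × 0.31 × 0.64 = 0.08134 m³/s
w_2 = (1.88 − 0.00)/2 = 0.94 m; q_2 = 0.92 × 0.88 × 0.94 = 0.7610 m³/s
w_3 = (2.33 − 1.28)/2 = 0.525 m; q_3 = 0.79 × 1.21 × 0.525 = 0.5018 m³/s
w_4 = (3.17 − 1.88)/2 = 0.645 m; q_4 = 0.85 × 1.12 × 0.645 = 0.6140 m³/s
w_5 = (4.56 − 2.33)/2 = 1.115 m; q_5 = 1.01 × 1.15 × 1.115 = 1.295 m³/s
w_6 = (4.56 − 3.17)/2 = 0.695 m; q_6 = 0.64 × 0.33 × 0.695 = 0.1468 m³/s
Q = Σ qᵢ = 3.400 m³/s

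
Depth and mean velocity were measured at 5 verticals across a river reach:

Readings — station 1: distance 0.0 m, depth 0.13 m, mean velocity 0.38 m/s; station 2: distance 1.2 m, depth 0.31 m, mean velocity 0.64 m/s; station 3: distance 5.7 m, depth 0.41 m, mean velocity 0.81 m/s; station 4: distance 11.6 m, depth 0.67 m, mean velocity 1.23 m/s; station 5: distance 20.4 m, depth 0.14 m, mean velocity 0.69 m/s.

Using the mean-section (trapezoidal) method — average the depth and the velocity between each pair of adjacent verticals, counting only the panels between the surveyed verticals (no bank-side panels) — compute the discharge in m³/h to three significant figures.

Panel 1-2: Δb = 1.2 m, d̄ = (0.13+0.31)/2 = 0.22, v̄ = (0.38+0.64)/2 = 0.51 → q = 1.2×0.22×0.51 = 0.1346 m³/s
Panel 2-3: Δb = 4.5 m, d̄ = (0.31+0.41)/2 = 0.36, v̄ = (0.64+0.81)/2 = 0.725 → q = 4.5×0.36×0.725 = 1.175 m³/s
Panel 3-4: Δb = 5.9 m, d̄ = (0.41+0.67)/2 = 0.54, v̄ = (0.81+1.23)/2 = 1.02 → q = 5.9×0.54×1.02 = 3.250 m³/s
Panel 4-5: Δb = 8.8 m, d̄ = (0.67+0.14)/2 = 0.405, v̄ = (1.23+0.69)/2 = 0.96 → q = 8.8×0.405×0.96 = 3.421 m³/s
Q = Σ q = 7.980 m³/s
= 7.980 × 3600 = 28730 m³/h

28700 m³/h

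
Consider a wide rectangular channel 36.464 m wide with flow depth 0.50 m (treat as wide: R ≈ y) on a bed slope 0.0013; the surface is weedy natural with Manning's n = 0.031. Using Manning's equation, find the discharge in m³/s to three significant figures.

13.4 m³/s

A = b·y = 36.464 × 0.50 = 18.23 m²
Wide channel: R ≈ y = 0.50 m
Q = (1/n)·A·R^(2/3)·S^(1/2) = (1/0.031) × 18.23 × 0.5000^(2/3) × 0.0013^(1/2) = 13.36 m³/s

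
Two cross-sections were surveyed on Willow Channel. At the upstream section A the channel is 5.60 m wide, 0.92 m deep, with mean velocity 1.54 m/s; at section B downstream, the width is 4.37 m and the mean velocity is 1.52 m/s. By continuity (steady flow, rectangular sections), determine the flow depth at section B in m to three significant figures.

Q = A₁V₁ = (5.60×0.92) × 1.54 = 7.934 m³/s
d₂ = Q/(b₂ V₂) = 7.934/(4.37×1.52) = 1.194 m

1.19 m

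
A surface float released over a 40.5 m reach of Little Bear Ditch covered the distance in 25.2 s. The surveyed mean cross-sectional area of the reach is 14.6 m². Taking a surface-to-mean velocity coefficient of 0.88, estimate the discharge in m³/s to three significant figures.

v_surface = L / t̄ = 40.5 / 25.2 = 1.607 m/s
v_mean = 0.88 × 1.607 = 1.414 m/s
Q = A × v_mean = 14.6 × 1.414 = 20.65 m³/s

20.6 m³/s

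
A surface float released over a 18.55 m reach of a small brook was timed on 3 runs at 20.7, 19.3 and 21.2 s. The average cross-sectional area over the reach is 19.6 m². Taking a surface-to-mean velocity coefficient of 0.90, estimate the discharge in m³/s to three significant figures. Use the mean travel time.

t̄ = (20.7 + 19.3 + 21.2) / 3 = 20.4 s
v_surface = L / t̄ = 18.55 / 20.4 = 0.9093 m/s
v_mean = 0.90 × 0.9093 = 0.8184 m/s
Q = A × v_mean = 19.6 × 0.8184 = 16.04 m³/s

16.0 m³/s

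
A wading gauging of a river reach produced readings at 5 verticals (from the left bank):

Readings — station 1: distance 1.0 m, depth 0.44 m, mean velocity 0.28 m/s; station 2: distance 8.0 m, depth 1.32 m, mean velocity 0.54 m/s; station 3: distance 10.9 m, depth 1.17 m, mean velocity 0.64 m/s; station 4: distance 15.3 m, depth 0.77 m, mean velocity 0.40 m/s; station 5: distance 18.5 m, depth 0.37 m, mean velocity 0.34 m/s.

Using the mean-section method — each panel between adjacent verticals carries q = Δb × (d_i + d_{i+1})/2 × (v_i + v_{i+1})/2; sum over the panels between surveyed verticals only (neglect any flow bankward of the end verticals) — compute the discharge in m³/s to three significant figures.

Panel 1-2: Δb = 7 m, d̄ = (0.44+1.32)/2 = 0.88, v̄ = (0.28+0.54)/2 = 0.41 → q = 7×0.88×0.41 = 2.526 m³/s
Panel 2-3: Δb = 2.9 m, d̄ = (1.32+1.17)/2 = 1.245, v̄ = (0.54+0.64)/2 = 0.59 → q = 2.9×1.245×0.59 = 2.130 m³/s
Panel 3-4: Δb = 4.4 m, d̄ = (1.17+0.77)/2 = 0.97, v̄ = (0.64+0.40)/2 = 0.52 → q = 4.4×0.97×0.52 = 2.219 m³/s
Panel 4-5: Δb = 3.2 m, d̄ = (0.77+0.37)/2 = 0.57, v̄ = (0.40+0.34)/2 = 0.37 → q = 3.2×0.57×0.37 = 0.6749 m³/s
Q = Σ q = 7.550 m³/s

7.55 m³/s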